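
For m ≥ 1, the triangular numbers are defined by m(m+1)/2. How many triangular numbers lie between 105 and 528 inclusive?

The n-th triangular number is n(n+1)/2.
Smallest index with value ≥ 105: n = 14 (giving 105).
Largest index with value ≤ 528: n = 32 (giving 528).
Indices 14 through 32: 19 terms.

19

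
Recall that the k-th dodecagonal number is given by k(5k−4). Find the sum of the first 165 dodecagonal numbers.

Σ i(5i−4) = 5Σi² − 4Σi over i = 1..165.
Σi = 13695 and Σi² = 1511015.
5·1511015 − 4·13695 = 7500295.

7500295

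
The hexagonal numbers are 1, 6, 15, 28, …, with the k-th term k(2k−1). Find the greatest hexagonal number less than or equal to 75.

66

Solve n(2n−1) ≤ 75 for integer n.
n = 6 gives 66 ≤ 75, while n = 7 gives 91 > 75; so the answer is 66.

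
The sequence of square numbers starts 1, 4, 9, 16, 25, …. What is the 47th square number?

47² = 2209.

2209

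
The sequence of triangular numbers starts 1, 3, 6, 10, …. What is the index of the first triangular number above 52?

10

Solve n(n+1)/2 > 52 for integer n.
The largest n with value ≤ 52 is 9 (since 45 ≤ 52 < 55), so the first above is n = 10, value 55.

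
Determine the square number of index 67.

4489

67² = 4489.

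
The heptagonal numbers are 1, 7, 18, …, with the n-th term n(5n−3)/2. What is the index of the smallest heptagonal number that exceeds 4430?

43

Solve n(5n−3)/2 > 4430 for integer n.
The largest n with value ≤ 4430 is 42 (since 4347 ≤ 4430 < 4558), so the first above is n = 43, value 4558.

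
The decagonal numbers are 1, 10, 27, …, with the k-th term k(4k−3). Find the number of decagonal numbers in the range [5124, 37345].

The n-th decagonal number is n(4n−3).
Smallest index with value ≥ 5124: n = 37 (giving 5365).
Largest index with value ≤ 37345: n = 97 (giving 37345).
Indices 37 through 97: 61 terms.

61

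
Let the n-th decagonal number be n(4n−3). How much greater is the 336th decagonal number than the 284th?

128804

336·(4·336 − 3) = 450576 and 284·(4·284 − 3) = 321772.
Difference: 450576 − 321772 = 128804.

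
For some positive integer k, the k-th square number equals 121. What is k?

We need n² = 121, so n = √121 = 11.

11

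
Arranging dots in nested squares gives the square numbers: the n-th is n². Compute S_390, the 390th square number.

The 390th square number is n² with n = 390.
390² = 152100.

152100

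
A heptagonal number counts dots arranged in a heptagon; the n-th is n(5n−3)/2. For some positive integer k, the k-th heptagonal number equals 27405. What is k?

105

Set n(5n−3)/2 = 27405, giving 5n² − 3n − 54810 = 0.
So n = (3 + 1047) / 10 = 1050/10 = 105.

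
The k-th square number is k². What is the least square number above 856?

Solve n² > 856 for integer n.
The largest n with value ≤ 856 is 29 (since 841 ≤ 856 < 900), so the first above is n = 30, value 900.

900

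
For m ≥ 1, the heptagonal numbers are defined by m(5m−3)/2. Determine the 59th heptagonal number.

59·(5·59 − 3)/2 = 59·292/2 = 59·146 = 8614.

8614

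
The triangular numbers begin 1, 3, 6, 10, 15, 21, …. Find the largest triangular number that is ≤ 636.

Solve n(n+1)/2 ≤ 636 for integer n.
n = 35 gives 630 ≤ 636, while n = 36 gives 666 > 636; so the answer is 630.

630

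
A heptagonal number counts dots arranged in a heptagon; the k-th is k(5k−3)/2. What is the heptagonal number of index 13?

The 13th heptagonal number is n(5n−3)/2 with n = 13.
13·(5·13 − 3)/2 = 13·62/2 = 13·31 = 403.

403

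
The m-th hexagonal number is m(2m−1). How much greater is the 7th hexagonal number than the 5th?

7·(2·7 − 1) = 91 and 5·(2·5 − 1) = 45.
Difference: 91 − 45 = 46.

46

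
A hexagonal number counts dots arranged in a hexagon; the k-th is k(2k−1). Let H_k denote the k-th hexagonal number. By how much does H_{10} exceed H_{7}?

10·(2·10 − 1) = 190 and 7·(2·7 − 1) = 91.
Difference: 190 − 91 = 99.

99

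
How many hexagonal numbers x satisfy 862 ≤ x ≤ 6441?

36

The n-th hexagonal number is n(2n−1).
Smallest index with value ≥ 862: n = 22 (giving 946).
Largest index with value ≤ 6441: n = 57 (giving 6441).
Indices 22 through 57: 36 terms.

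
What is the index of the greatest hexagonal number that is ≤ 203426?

Solve n(2n−1) ≤ 203426 for integer n.
n = 319 gives 203203 ≤ 203426, while n = 320 gives 204480 > 203426; so the answer is index 319.

319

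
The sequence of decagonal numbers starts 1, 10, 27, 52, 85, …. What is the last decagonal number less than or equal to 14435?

14220

Solve n(4n−3) ≤ 14435 for integer n.
n = 60 gives 14220 ≤ 14435, while n = 61 gives 14701 > 14435; so the answer is 14220.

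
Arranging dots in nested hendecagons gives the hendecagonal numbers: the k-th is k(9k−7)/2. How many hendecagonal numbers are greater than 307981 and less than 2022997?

408

The n-th hendecagonal number is n(9n−7)/2.
Smallest index with value > 307981: n = 263 (giving 310340).
Largest index with value < 2022997: n = 670 (giving 2017705).
Indices 263 through 670: 408 terms.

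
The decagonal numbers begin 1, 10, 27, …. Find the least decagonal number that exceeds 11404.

Solve n(4n−3) > 11404 for integer n.
The largest n with value ≤ 11404 is 53 (since 11077 ≤ 11404 < 11502), so the first above is n = 54, value 11502.

11502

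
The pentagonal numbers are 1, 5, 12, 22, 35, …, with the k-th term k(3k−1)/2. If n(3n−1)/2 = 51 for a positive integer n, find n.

6

Set n(3n−1)/2 = 51, giving 3n² − n − 102 = 0.
The discriminant is 1 + 24·51 = 1225, and √1225 = 35.
So n = (1 + 35) / 6 = 36/6 = 6.
Check: 6·(3·6 − 1)/2 = 51. ✓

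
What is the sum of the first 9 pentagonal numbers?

405

Σ i(3i−1)/2 = (3Σi² − Σi) / 2 over i = 1..9.
Σi = 45 and Σi² = 285.
(3·285 − 1·45) / 2 = 810/2 = 405.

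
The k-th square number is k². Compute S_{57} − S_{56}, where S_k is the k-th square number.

113

n² − (n−1)² = 2n − 1, so 57² − 56² = 2·57 − 1 = 113.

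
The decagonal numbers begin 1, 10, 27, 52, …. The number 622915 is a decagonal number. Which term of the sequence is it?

Set n(4n−3) = 622915, giving 4n² − 3n − 622915 = 0.
So n = (3 + 3157) / 8 = 3160/8 = 395.
Check: 395·(4·395 − 3) = 622915. ✓

395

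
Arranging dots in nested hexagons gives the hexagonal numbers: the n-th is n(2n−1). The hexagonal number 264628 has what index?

Set n(2n−1) = 264628, giving 2n² − n − 264628 = 0.
The discriminant is 1 + 8·264628 = 2117025, and √2117025 = 1455.
So n = (1 + 1455) / 4 = 1456/4 = 364.

364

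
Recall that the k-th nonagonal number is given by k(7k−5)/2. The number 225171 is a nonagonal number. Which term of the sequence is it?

Set n(7n−5)/2 = 225171, giving 7n² − 5n − 450342 = 0.
So n = (5 + 3551) / 14 = 3556/14 = 254.

254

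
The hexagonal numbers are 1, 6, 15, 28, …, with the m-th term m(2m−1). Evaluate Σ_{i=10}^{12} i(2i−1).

697

Σ i(2i−1) = 2Σi² − Σi over i = 10..12.
Σi = 78 − 45 = 33 and Σi² = 650 − 285 = 365.
2·365 − 1·33 = 697.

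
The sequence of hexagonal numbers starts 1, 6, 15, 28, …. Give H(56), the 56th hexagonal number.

The 56th hexagonal number is n(2n−1) with n = 56.
56·(2·56 − 1) = 56·111 = 6216.

6216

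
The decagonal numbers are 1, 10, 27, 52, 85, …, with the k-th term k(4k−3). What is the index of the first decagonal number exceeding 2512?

26

Solve n(4n−3) > 2512 for integer n.
The largest n with value ≤ 2512 is 25 (since 2425 ≤ 2512 < 2626), so the first above is n = 26, value 2626.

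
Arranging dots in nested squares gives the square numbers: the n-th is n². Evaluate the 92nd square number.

The 92nd square number is n² with n = 92.
92² = 8464.

8464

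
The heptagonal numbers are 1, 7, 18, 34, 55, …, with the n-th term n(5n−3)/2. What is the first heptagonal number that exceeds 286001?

286794

Solve n(5n−3)/2 > 286001 for integer n.
The largest n with value ≤ 286001 is 338 (since 285103 ≤ 286001 < 286794), so the first above is n = 339, value 286794.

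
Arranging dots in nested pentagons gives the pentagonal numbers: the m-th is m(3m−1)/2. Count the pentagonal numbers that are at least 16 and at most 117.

The n-th pentagonal number is n(3n−1)/2.
Smallest index with value ≥ 16: n = 4 (giving 22).
Largest index with value ≤ 117: n = 9 (giving 117).
Indices 4 through 9: 6 terms.

6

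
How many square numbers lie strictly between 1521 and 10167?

61

The n-th square number is n².
Smallest index with value > 1521: n = 40 (giving 1600).
Largest index with value < 10167: n = 100 (giving 10000).
Indices 40 through 100: 61 terms.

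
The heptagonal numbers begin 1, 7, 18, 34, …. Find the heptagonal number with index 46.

The 46th heptagonal number is n(5n−3)/2 with n = 46.
46·(5·46 − 3)/2 = 46·227/2 = 5221.

5221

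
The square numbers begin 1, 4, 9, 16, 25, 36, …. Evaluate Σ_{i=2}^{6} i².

90

Σ_{i=2}^{6} i² = 91 − 1 = 90.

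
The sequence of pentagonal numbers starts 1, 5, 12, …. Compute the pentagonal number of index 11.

176

11·(3·11 − 1)/2 = 11·32/2 = 11·16 = 176.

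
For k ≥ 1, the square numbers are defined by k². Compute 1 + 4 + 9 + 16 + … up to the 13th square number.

Σ_{i=1}^{13} i² = 13·14·27/6 = 819.

819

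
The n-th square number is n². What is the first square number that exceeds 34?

Solve n² > 34 for integer n.
The largest n with value ≤ 34 is 5 (since 25 ≤ 34 < 36), so the first above is n = 6, value 36.

36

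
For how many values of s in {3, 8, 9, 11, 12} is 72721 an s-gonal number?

s = 3: P(3, 380) = 72390 and P(3, 381) = 72771; 72721 is not s-gonal.
s = 8: P(8, 156) = 72696 and P(8, 157) = 73633; 72721 is not s-gonal.
s = 9: P(9, 144) = 72216 and P(9, 145) = 73225; 72721 is not s-gonal.
s = 11: P(11, 127) = 72136 and P(11, 128) = 73280; 72721 is not s-gonal.
s = 12: P(12, 121) = 72721. ✓
Hits: s ∈ {12} → 1.

1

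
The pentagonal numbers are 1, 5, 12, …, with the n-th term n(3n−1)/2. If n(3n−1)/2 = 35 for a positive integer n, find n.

5

Set n(3n−1)/2 = 35, giving 3n² − n − 70 = 0.
The discriminant is 1 + 24·35 = 841, and √841 = 29.
So n = (1 + 29) / 6 = 30/6 = 5.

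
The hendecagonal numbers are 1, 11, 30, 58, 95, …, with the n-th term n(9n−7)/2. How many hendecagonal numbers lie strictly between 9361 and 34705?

42

The n-th hendecagonal number is n(9n−7)/2.
Smallest index with value > 9361: n = 47 (giving 9776).
Largest index with value < 34705: n = 88 (giving 34540).
Indices 47 through 88: 42 terms.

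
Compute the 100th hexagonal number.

The 100th hexagonal number is n(2n−1) with n = 100.
100·(2·100 − 1) = 100·199 = 19900.

19900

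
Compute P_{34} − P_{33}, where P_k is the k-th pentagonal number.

100

Consecutive pentagonal numbers differ by 3n − 2: here 3·34 − 2 = 100.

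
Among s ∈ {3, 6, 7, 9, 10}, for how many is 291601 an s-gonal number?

s = 3: P(3, 763) = 291466 and P(3, 764) = 292230; 291601 is not s-gonal.
s = 6: P(6, 382) = 291466 and P(6, 383) = 292995; 291601 is not s-gonal.
s = 7: P(7, 341) = 290191 and P(7, 342) = 291897; 291601 is not s-gonal.
s = 9: P(9, 289) = 291601. ✓
s = 10: P(10, 270) = 290790 and P(10, 271) = 292951; 291601 is not s-gonal.
Hits: s ∈ {9} → 1.

1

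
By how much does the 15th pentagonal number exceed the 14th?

Consecutive pentagonal numbers differ by 3n − 2: here 3·15 − 2 = 43.

43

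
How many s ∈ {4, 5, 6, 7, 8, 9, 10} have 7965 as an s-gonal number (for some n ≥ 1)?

1

s = 4: P(4, 89) = 7921 and P(4, 90) = 8100; 7965 is not s-gonal.
s = 5: P(5, 73) = 7957 and P(5, 74) = 8177; 7965 is not s-gonal.
s = 6: P(6, 63) = 7875 and P(6, 64) = 8128; 7965 is not s-gonal.
s = 7: P(7, 56) = 7756 and P(7, 57) = 8037; 7965 is not s-gonal.
s = 8: P(8, 51) = 7701 and P(8, 52) = 8008; 7965 is not s-gonal.
s = 9: P(9, 48) = 7944 and P(9, 49) = 8281; 7965 is not s-gonal.
s = 10: P(10, 45) = 7965. ✓
Hits: s ∈ {10} → 1.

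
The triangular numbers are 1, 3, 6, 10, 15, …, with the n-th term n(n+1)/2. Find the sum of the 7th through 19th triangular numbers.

1274

Σ i(i+1)/2 = (Σi² + Σi) / 2 over i = 7..19.
Σi = 190 − 21 = 169 and Σi² = 2470 − 91 = 2379.
(1·2379 + 1·169) / 2 = 2548/2 = 1274.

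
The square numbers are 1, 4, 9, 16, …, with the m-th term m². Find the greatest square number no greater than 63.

Solve n² ≤ 63 for integer n.
n = 7 gives 49 ≤ 63, while n = 8 gives 64 > 63; so the answer is 49.

49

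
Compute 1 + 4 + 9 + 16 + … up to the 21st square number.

Σ_{i=1}^{21} i² = 21·22·43/6 = 3311.

3311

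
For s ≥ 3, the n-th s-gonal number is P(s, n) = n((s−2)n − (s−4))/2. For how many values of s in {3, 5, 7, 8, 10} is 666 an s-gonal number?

1

s = 3: P(3, 36) = 666. ✓
s = 5: P(5, 21) = 651 and P(5, 22) = 715; 666 is not s-gonal.
s = 7: P(7, 16) = 616 and P(7, 17) = 697; 666 is not s-gonal.
s = 8: P(8, 15) = 645 and P(8, 16) = 736; 666 is not s-gonal.
s = 10: P(10, 13) = 637 and P(10, 14) = 742; 666 is not s-gonal.
Hits: s ∈ {3} → 1.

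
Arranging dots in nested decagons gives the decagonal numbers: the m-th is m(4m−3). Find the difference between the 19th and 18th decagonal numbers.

145

Consecutive decagonal numbers differ by 8n − 7: here 8·19 − 7 = 145.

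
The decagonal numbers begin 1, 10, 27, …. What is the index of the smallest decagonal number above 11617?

Solve n(4n−3) > 11617 for integer n.
The largest n with value ≤ 11617 is 54 (since 11502 ≤ 11617 < 11935), so the first above is n = 55, value 11935.

55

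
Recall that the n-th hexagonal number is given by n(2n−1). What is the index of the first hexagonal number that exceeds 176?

Solve n(2n−1) > 176 for integer n.
The largest n with value ≤ 176 is 9 (since 153 ≤ 176 < 190), so the first above is n = 10, value 190.

10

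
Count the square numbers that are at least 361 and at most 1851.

The n-th square number is n².
Smallest index with value ≥ 361: n = 19 (giving 361).
Largest index with value ≤ 1851: n = 43 (giving 1849).
Indices 19 through 43: 25 terms.

25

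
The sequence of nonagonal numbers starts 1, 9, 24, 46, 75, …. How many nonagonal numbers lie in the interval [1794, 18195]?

50

The n-th nonagonal number is n(7n−5)/2.
Smallest index with value ≥ 1794: n = 23 (giving 1794).
Largest index with value ≤ 18195: n = 72 (giving 17964).
Indices 23 through 72: 50 terms.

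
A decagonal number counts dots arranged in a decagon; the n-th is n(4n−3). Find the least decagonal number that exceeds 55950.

56287

Solve n(4n−3) > 55950 for integer n.
The largest n with value ≤ 55950 is 118 (since 55342 ≤ 55950 < 56287), so the first above is n = 119, value 56287.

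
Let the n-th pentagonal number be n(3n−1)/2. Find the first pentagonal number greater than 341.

Solve n(3n−1)/2 > 341 for integer n.
The largest n with value ≤ 341 is 15 (since 330 ≤ 341 < 376), so the first above is n = 16, value 376.

376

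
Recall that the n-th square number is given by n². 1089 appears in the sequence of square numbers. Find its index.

33

We need n² = 1089, so n = √1089 = 33.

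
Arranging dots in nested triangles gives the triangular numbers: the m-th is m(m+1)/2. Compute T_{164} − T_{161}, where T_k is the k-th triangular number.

164·165/2 = 13530 and 161·162/2 = 13041.
Difference: 13530 − 13041 = 489.

489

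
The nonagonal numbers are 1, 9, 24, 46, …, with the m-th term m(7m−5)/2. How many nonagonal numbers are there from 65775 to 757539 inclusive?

The n-th nonagonal number is n(7n−5)/2.
Smallest index with value ≥ 65775: n = 138 (giving 66309).
Largest index with value ≤ 757539: n = 465 (giving 755625).
Indices 138 through 465: 328 terms.

328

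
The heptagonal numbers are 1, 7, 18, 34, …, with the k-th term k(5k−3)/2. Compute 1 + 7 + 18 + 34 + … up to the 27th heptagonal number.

16758

Σ i(5i−3)/2 = (5Σi² − 3Σi) / 2 over i = 1..27.
Σi = 378 and Σi² = 6930.
(5·6930 − 3·378) / 2 = 33516/2 = 16758.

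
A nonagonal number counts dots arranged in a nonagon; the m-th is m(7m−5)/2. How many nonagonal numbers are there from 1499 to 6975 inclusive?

24

The n-th nonagonal number is n(7n−5)/2.
Smallest index with value ≥ 1499: n = 22 (giving 1639).
Largest index with value ≤ 6975: n = 45 (giving 6975).
Indices 22 through 45: 24 terms.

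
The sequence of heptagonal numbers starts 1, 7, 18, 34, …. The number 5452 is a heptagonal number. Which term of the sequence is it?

47

Set n(5n−3)/2 = 5452, giving 5n² − 3n − 10904 = 0.
The discriminant is 9 + 40·5452 = 218089, and √218089 = 467.
So n = (3 + 467) / 10 = 470/10 = 47.
Check: 47·(5·47 − 3)/2 = 5452. ✓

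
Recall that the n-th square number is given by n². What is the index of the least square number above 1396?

38

Solve n² > 1396 for integer n.
The largest n with value ≤ 1396 is 37 (since 1369 ≤ 1396 < 1444), so the first above is n = 38, value 1444.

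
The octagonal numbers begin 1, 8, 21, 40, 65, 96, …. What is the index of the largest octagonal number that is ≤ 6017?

Solve n(3n−2) ≤ 6017 for integer n.
n = 45 gives 5985 ≤ 6017, while n = 46 gives 6256 > 6017; so the answer is index 45.

45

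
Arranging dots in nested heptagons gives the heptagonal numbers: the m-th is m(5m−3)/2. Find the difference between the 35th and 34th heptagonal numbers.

Consecutive heptagonal numbers differ by 5n − 4: here 5·35 − 4 = 171.

171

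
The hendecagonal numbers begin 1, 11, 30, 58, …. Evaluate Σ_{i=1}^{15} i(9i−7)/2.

5160

Σ i(9i−7)/2 = (9Σi² − 7Σi) / 2 over i = 1..15.
Σi = 120 and Σi² = 1240.
(9·1240 − 7·120) / 2 = 10320/2 = 5160.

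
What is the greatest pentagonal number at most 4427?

4347

Solve n(3n−1)/2 ≤ 4427 for integer n.
n = 54 gives 4347 ≤ 4427, while n = 55 gives 4510 > 4427; so the answer is 4347.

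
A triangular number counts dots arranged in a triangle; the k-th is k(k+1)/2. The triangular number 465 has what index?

30

Set n(n+1)/2 = 465, giving n² + n − 930 = 0.
The discriminant is 1 + 8·465 = 3721, and √3721 = 61.
So n = (-1 + 61) / 2 = 60/2 = 30.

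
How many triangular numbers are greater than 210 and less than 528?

The n-th triangular number is n(n+1)/2.
Smallest index with value > 210: n = 21 (giving 231).
Largest index with value < 528: n = 31 (giving 496).
Indices 21 through 31: 11 terms.

11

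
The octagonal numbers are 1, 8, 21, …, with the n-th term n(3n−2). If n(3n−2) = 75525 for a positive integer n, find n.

Set n(3n−2) = 75525, giving 3n² − 2n − 75525 = 0.
The discriminant is 4 + 12·75525 = 906304, and √906304 = 952.
So n = (2 + 952) / 6 = 954/6 = 159.

159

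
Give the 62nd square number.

62² = 3844.

3844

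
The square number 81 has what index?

We need n² = 81, so n = √81 = 9.

9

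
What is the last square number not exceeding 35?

Solve n² ≤ 35 for integer n.
n = 5 gives 25 ≤ 35, while n = 6 gives 36 > 35; so the answer is 25.

25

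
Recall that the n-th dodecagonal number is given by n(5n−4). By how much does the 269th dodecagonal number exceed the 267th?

269·(5·269 − 4) = 360729 and 267·(5·267 − 4) = 355377.
Difference: 360729 − 355377 = 5352.

5352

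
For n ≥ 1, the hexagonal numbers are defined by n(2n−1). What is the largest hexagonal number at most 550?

Solve n(2n−1) ≤ 550 for integer n.
n = 16 gives 496 ≤ 550, while n = 17 gives 561 > 550; so the answer is 496.

496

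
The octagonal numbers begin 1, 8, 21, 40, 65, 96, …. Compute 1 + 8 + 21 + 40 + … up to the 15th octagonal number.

3480

Σ i(3i−2) = 3Σi² − 2Σi over i = 1..15.
Σi = 120 and Σi² = 1240.
3·1240 − 2·120 = 3480.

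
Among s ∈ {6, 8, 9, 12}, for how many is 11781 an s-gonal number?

s = 6: P(6, 77) = 11781. ✓
s = 8: P(8, 63) = 11781. ✓
s = 9: P(9, 58) = 11629 and P(9, 59) = 12036; 11781 is not s-gonal.
s = 12: P(12, 48) = 11328 and P(12, 49) = 11809; 11781 is not s-gonal.
Hits: s ∈ {6, 8} → 2.

2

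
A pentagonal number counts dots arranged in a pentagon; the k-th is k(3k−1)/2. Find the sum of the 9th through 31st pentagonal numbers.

Σ i(3i−1)/2 = (3Σi² − Σi) / 2 over i = 9..31.
Σi = 496 − 36 = 460 and Σi² = 10416 − 204 = 10212.
(3·10212 − 1·460) / 2 = 30176/2 = 15088.

15088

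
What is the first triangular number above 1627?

Solve n(n+1)/2 > 1627 for integer n.
The largest n with value ≤ 1627 is 56 (since 1596 ≤ 1627 < 1653), so the first above is n = 57, value 1653.

1653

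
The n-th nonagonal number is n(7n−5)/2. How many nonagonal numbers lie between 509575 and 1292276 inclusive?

226

The n-th nonagonal number is n(7n−5)/2.
Smallest index with value ≥ 509575: n = 382 (giving 509779).
Largest index with value ≤ 1292276: n = 607 (giving 1288054).
Indices 382 through 607: 226 terms.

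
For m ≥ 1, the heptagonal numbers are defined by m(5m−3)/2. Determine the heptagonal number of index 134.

134·(5·134 − 3)/2 = 134·667/2 = 44689.

44689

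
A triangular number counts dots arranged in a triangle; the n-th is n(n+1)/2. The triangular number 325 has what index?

Set n(n+1)/2 = 325, giving n² + n − 650 = 0.
The discriminant is 1 + 8·325 = 2601, and √2601 = 51.
So n = (-1 + 51) / 2 = 50/2 = 25.
Check: 25·26/2 = 325. ✓

25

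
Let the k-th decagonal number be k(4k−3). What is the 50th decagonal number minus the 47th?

1155

50·(4·50 − 3) = 9850 and 47·(4·47 − 3) = 8695.
Difference: 9850 − 8695 = 1155.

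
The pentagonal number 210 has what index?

12

Set n(3n−1)/2 = 210, giving 3n² − n − 420 = 0.
So n = (1 + 71) / 6 = 72/6 = 12.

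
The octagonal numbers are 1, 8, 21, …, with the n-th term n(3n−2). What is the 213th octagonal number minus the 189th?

213·(3·213 − 2) = 135681 and 189·(3·189 − 2) = 106785.
Difference: 135681 − 106785 = 28896.

28896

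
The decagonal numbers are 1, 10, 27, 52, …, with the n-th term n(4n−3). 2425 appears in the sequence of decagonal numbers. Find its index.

Set n(4n−3) = 2425, giving 4n² − 3n − 2425 = 0.
So n = (3 + 197) / 8 = 200/8 = 25.
Check: 25·(4·25 − 3) = 2425. ✓

25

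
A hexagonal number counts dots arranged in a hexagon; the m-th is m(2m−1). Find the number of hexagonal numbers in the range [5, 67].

The n-th hexagonal number is n(2n−1).
Smallest index with value ≥ 5: n = 2 (giving 6).
Largest index with value ≤ 67: n = 6 (giving 66).
Indices 2 through 6: 5 terms.

5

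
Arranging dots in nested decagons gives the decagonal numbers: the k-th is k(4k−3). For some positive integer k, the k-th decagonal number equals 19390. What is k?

Set n(4n−3) = 19390, giving 4n² − 3n − 19390 = 0.
The discriminant is 9 + 16·19390 = 310249, and √310249 = 557.
So n = (3 + 557) / 8 = 560/8 = 70.

70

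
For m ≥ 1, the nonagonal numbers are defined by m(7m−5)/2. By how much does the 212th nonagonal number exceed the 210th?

212·(7·212 − 5)/2 = 156774 and 210·(7·210 − 5)/2 = 153825.
Difference: 156774 − 153825 = 2949.

2949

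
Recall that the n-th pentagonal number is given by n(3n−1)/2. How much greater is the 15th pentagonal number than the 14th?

Consecutive pentagonal numbers differ by 3n − 2: here 3·15 − 2 = 43.

43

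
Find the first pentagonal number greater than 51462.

Solve n(3n−1)/2 > 51462 for integer n.
The largest n with value ≤ 51462 is 185 (since 51245 ≤ 51462 < 51801), so the first above is n = 186, value 51801.

51801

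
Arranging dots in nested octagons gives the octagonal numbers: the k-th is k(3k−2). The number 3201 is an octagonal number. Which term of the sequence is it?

Set n(3n−2) = 3201, giving 3n² − 2n − 3201 = 0.
The discriminant is 4 + 12·3201 = 38416, and √38416 = 196.
So n = (2 + 196) / 6 = 198/6 = 33.
Check: 33·(3·33 − 2) = 3201. ✓

33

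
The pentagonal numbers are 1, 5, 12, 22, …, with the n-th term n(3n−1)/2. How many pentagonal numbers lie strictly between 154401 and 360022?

169

The n-th pentagonal number is n(3n−1)/2.
Smallest index with value > 154401: n = 322 (giving 155365).
Largest index with value < 360022: n = 490 (giving 359905).
Indices 322 through 490: 169 terms.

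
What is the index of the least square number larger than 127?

12

Solve n² > 127 for integer n.
The largest n with value ≤ 127 is 11 (since 121 ≤ 127 < 144), so the first above is n = 12, value 144.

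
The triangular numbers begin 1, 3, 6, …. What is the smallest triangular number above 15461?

Solve n(n+1)/2 > 15461 for integer n.
The largest n with value ≤ 15461 is 175 (since 15400 ≤ 15461 < 15576), so the first above is n = 176, value 15576.

15576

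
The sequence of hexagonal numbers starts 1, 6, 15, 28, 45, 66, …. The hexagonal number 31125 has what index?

Set n(2n−1) = 31125, giving 2n² − n − 31125 = 0.
So n = (1 + 499) / 4 = 500/4 = 125.
Check: 125·(2·125 − 1) = 31125. ✓

125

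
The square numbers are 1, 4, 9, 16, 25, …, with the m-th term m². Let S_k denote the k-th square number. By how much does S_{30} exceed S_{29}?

n² − (n−1)² = 2n − 1, so 30² − 29² = 2·30 − 1 = 59.

59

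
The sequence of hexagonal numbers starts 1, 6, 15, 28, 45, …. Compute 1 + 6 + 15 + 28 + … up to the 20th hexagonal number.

5530

Σ i(2i−1) = 2Σi² − Σi over i = 1..20.
Σi = 210 and Σi² = 2870.
2·2870 − 1·210 = 5530.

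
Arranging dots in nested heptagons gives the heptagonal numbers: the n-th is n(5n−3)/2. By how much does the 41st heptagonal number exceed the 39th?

41·(5·41 − 3)/2 = 4141 and 39·(5·39 − 3)/2 = 3744.
Difference: 4141 − 3744 = 397.

397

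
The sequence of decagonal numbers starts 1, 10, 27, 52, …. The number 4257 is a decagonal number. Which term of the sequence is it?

Set n(4n−3) = 4257, giving 4n² − 3n − 4257 = 0.
The discriminant is 9 + 16·4257 = 68121, and √68121 = 261.
So n = (3 + 261) / 8 = 264/8 = 33.
Check: 33·(4·33 − 3) = 4257. ✓

33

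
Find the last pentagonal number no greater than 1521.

Solve n(3n−1)/2 ≤ 1521 for integer n.
n = 32 gives 1520 ≤ 1521, while n = 33 gives 1617 > 1521; so the answer is 1520.

1520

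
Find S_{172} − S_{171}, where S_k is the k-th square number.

n² − (n−1)² = 2n − 1, so 172² − 171² = 2·172 − 1 = 343.

343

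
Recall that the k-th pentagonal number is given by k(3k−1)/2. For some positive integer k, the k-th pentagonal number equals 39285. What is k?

Set n(3n−1)/2 = 39285, giving 3n² − n − 78570 = 0.
The discriminant is 1 + 24·39285 = 942841, and √942841 = 971.
So n = (1 + 971) / 6 = 972/6 = 162.
Check: 162·(3·162 − 1)/2 = 39285. ✓

162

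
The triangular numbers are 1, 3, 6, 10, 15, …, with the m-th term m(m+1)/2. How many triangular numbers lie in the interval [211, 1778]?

39

The n-th triangular number is n(n+1)/2.
Smallest index with value ≥ 211: n = 21 (giving 231).
Largest index with value ≤ 1778: n = 59 (giving 1770).
Indices 21 through 59: 39 terms.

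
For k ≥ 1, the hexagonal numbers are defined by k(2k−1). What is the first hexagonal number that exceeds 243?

Solve n(2n−1) > 243 for integer n.
The largest n with value ≤ 243 is 11 (since 231 ≤ 243 < 276), so the first above is n = 12, value 276.

276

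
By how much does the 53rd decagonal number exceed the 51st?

826

53·(4·53 − 3) = 11077 and 51·(4·51 − 3) = 10251.
Difference: 11077 − 10251 = 826.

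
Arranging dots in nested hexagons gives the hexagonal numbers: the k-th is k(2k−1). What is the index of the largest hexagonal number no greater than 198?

10

Solve n(2n−1) ≤ 198 for integer n.
n = 10 gives 190 ≤ 198, while n = 11 gives 231 > 198; so the answer is index 10.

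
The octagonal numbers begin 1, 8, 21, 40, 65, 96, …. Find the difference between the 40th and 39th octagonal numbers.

235

Consecutive octagonal numbers differ by 6n − 5: here 6·40 − 5 = 235.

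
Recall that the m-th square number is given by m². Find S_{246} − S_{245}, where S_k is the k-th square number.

491

n² − (n−1)² = 2n − 1, so 246² − 245² = 2·246 − 1 = 491.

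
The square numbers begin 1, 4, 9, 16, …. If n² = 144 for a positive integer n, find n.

12

We need n² = 144, so n = √144 = 12.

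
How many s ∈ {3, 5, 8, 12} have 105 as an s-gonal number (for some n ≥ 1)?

s = 3: P(3, 14) = 105. ✓
s = 5: P(5, 8) = 92 and P(5, 9) = 117; 105 is not s-gonal.
s = 8: P(8, 6) = 96 and P(8, 7) = 133; 105 is not s-gonal.
s = 12: P(12, 5) = 105. ✓
Hits: s ∈ {3, 12} → 2.

2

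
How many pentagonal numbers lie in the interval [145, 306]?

5

The n-th pentagonal number is n(3n−1)/2.
Smallest index with value ≥ 145: n = 10 (giving 145).
Largest index with value ≤ 306: n = 14 (giving 287).
Indices 10 through 14: 5 terms.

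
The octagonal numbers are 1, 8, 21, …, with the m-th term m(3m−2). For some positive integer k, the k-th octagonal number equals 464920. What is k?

394

Set n(3n−2) = 464920, giving 3n² − 2n − 464920 = 0.
The discriminant is 4 + 12·464920 = 5579044, and √5579044 = 2362.
So n = (2 + 2362) / 6 = 2364/6 = 394.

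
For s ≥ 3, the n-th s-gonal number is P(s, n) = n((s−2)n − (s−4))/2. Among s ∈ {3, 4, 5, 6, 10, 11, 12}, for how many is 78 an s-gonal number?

1

s = 3: P(3, 12) = 78. ✓
s = 4: P(4, 8) = 64 and P(4, 9) = 81; 78 is not s-gonal.
s = 5: P(5, 7) = 70 and P(5, 8) = 92; 78 is not s-gonal.
s = 6: P(6, 6) = 66 and P(6, 7) = 91; 78 is not s-gonal.
s = 10: P(10, 4) = 52 and P(10, 5) = 85; 78 is not s-gonal.
s = 11: P(11, 4) = 58 and P(11, 5) = 95; 78 is not s-gonal.
s = 12: P(12, 4) = 64 and P(12, 5) = 105; 78 is not s-gonal.
Hits: s ∈ {3} → 1.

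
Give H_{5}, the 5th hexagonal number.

5·(2·5 − 1) = 5·9 = 45.

45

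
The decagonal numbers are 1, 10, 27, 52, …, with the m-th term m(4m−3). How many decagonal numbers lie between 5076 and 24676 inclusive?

43

The n-th decagonal number is n(4n−3).
Smallest index with value ≥ 5076: n = 36 (giving 5076).
Largest index with value ≤ 24676: n = 78 (giving 24102).
Indices 36 through 78: 43 terms.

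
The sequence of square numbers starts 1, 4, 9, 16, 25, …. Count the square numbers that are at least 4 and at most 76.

The n-th square number is n².
Smallest index with value ≥ 4: n = 2 (giving 4).
Largest index with value ≤ 76: n = 8 (giving 64).
Indices 2 through 8: 7 terms.

7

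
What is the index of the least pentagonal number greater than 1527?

33

Solve n(3n−1)/2 > 1527 for integer n.
The largest n with value ≤ 1527 is 32 (since 1520 ≤ 1527 < 1617), so the first above is n = 33, value 1617.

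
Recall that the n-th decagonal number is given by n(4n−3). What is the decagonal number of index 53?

The 53rd decagonal number is n(4n−3) with n = 53.
53·(4·53 − 3) = 53·209 = 11077.

11077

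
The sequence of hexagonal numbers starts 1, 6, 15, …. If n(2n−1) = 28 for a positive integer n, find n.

Set n(2n−1) = 28, giving 2n² − n − 28 = 0.
The discriminant is 1 + 8·28 = 225, and √225 = 15.
So n = (1 + 15) / 4 = 16/4 = 4.
Check: 4·(2·4 − 1) = 28. ✓

4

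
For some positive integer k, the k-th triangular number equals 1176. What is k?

Set n(n+1)/2 = 1176, giving n² + n − 2352 = 0.
So n = (-1 + 97) / 2 = 96/2 = 48.
Check: 48·49/2 = 1176. ✓

48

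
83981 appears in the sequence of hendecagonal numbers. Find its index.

Set n(9n−7)/2 = 83981, giving 9n² − 7n − 167962 = 0.
The discriminant is 49 + 72·83981 = 6046681, and √6046681 = 2459.
So n = (7 + 2459) / 18 = 2466/18 = 137.

137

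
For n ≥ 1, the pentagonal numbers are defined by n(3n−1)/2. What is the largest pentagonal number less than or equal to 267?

Solve n(3n−1)/2 ≤ 267 for integer n.
n = 13 gives 247 ≤ 267, while n = 14 gives 287 > 267; so the answer is 247.

247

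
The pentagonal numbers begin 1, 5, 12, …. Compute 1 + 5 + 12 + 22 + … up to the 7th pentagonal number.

Σ i(3i−1)/2 = (3Σi² − Σi) / 2 over i = 1..7.
Σi = 28 and Σi² = 140.
(3·140 − 1·28) / 2 = 392/2 = 196.

196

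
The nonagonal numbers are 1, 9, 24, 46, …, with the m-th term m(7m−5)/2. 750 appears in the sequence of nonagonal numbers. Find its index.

Set n(7n−5)/2 = 750, giving 7n² − 5n − 1500 = 0.
The discriminant is 25 + 56·750 = 42025, and √42025 = 205.
So n = (5 + 205) / 14 = 210/14 = 15.

15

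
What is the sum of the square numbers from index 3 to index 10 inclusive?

Σ_{i=3}^{10} i² = 385 − 5 = 380.

380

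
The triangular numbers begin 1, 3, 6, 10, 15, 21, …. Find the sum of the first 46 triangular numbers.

17296

Σ i(i+1)/2 = (Σi² + Σi) / 2 over i = 1..46.
Σi = 1081 and Σi² = 33511.
(1·33511 + 1·1081) / 2 = 34592/2 = 17296.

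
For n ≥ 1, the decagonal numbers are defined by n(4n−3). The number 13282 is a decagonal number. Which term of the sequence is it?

58

Set n(4n−3) = 13282, giving 4n² − 3n − 13282 = 0.
The discriminant is 9 + 16·13282 = 212521, and √212521 = 461.
So n = (3 + 461) / 8 = 464/8 = 58.
Check: 58·(4·58 − 3) = 13282. ✓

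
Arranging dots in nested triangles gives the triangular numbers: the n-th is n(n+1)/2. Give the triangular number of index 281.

39621

The 281st triangular number is n(n+1)/2 with n = 281.
281·282/2 = 79242/2 = 39621.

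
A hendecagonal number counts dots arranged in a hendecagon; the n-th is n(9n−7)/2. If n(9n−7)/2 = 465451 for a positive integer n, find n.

322

Set n(9n−7)/2 = 465451, giving 9n² − 7n − 930902 = 0.
So n = (7 + 5789) / 18 = 5796/18 = 322.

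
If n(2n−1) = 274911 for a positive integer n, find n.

371

Set n(2n−1) = 274911, giving 2n² − n − 274911 = 0.
So n = (1 + 1483) / 4 = 1484/4 = 371.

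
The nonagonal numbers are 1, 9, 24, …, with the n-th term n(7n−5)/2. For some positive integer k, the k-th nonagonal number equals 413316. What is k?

Set n(7n−5)/2 = 413316, giving 7n² − 5n − 826632 = 0.
The discriminant is 25 + 56·413316 = 23145721, and √23145721 = 4811.
So n = (5 + 4811) / 14 = 4816/14 = 344.
Check: 344·(7·344 − 5)/2 = 413316. ✓

344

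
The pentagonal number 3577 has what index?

Set n(3n−1)/2 = 3577, giving 3n² − n − 7154 = 0.
The discriminant is 1 + 24·3577 = 85849, and √85849 = 293.
So n = (1 + 293) / 6 = 294/6 = 49.
Check: 49·(3·49 − 1)/2 = 3577. ✓

49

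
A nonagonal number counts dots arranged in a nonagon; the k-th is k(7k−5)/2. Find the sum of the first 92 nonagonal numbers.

912640

Σ i(7i−5)/2 = (7Σi² − 5Σi) / 2 over i = 1..92.
Σi = 4278 and Σi² = 263810.
(7·263810 − 5·4278) / 2 = 1825280/2 = 912640.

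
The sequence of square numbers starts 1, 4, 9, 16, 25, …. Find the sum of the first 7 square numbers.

140

Σ_{i=1}^{7} i² = 7·8·15/6 = 140.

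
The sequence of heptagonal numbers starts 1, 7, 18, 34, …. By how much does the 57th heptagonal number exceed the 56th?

281

Consecutive heptagonal numbers differ by 5n − 4: here 5·57 − 4 = 281.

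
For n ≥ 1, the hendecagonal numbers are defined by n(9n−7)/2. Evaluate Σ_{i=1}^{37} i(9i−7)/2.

Σ i(9i−7)/2 = (9Σi² − 7Σi) / 2 over i = 1..37.
Σi = 703 and Σi² = 17575.
(9·17575 − 7·703) / 2 = 153254/2 = 76627.

76627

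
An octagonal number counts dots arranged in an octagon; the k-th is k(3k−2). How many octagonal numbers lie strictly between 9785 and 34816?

51

The n-th octagonal number is n(3n−2).
Smallest index with value > 9785: n = 58 (giving 9976).
Largest index with value < 34816: n = 108 (giving 34776).
Indices 58 through 108: 51 terms.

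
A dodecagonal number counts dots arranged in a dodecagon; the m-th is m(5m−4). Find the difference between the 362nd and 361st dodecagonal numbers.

3611

Consecutive dodecagonal numbers differ by 10n − 9: here 10·362 − 9 = 3611.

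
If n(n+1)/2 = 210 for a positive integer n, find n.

20

Set n(n+1)/2 = 210, giving n² + n − 420 = 0.
So n = (-1 + 41) / 2 = 40/2 = 20.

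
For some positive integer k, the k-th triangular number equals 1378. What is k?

Set n(n+1)/2 = 1378, giving n² + n − 2756 = 0.
The discriminant is 1 + 8·1378 = 11025, and √11025 = 105.
So n = (-1 + 105) / 2 = 104/2 = 52.

52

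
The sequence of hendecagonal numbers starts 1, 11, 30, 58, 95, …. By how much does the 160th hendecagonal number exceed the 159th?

Consecutive hendecagonal numbers differ by 9n − 8: here 9·160 − 8 = 1432.

1432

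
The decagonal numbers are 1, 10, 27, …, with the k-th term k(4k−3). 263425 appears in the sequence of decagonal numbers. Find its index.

Set n(4n−3) = 263425, giving 4n² − 3n − 263425 = 0.
So n = (3 + 2053) / 8 = 2056/8 = 257.

257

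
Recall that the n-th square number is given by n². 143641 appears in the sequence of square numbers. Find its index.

379

We need n² = 143641, so n = √143641 = 379.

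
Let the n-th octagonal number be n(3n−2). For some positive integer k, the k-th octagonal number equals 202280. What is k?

260

Set n(3n−2) = 202280, giving 3n² − 2n − 202280 = 0.
The discriminant is 4 + 12·202280 = 2427364, and √2427364 = 1558.
So n = (2 + 1558) / 6 = 1560/6 = 260.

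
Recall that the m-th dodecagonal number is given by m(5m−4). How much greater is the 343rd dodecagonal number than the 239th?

302224

343·(5·343 − 4) = 586873 and 239·(5·239 − 4) = 284649.
Difference: 586873 − 284649 = 302224.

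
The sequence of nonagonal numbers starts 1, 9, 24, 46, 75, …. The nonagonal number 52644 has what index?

Set n(7n−5)/2 = 52644, giving 7n² − 5n − 105288 = 0.
So n = (5 + 1717) / 14 = 1722/14 = 123.

123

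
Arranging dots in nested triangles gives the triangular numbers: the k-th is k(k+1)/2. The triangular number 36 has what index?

8

Set n(n+1)/2 = 36, giving n² + n − 72 = 0.
So n = (-1 + 17) / 2 = 16/2 = 8.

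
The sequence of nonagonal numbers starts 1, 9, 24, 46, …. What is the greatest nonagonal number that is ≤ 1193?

Solve n(7n−5)/2 ≤ 1193 for integer n.
n = 18 gives 1089 ≤ 1193, while n = 19 gives 1216 > 1193; so the answer is 1089.

1089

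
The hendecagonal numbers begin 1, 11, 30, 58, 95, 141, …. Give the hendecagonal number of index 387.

The 387th hendecagonal number is n(9n−7)/2 with n = 387.
387·(9·387 − 7)/2 = 387·3476/2 = 387·1738 = 672606.

672606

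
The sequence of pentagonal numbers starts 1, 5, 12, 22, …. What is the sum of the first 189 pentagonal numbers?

3393495

Σ i(3i−1)/2 = (3Σi² − Σi) / 2 over i = 1..189.
Σi = 17955 and Σi² = 2268315.
(3·2268315 − 1·17955) / 2 = 6786990/2 = 3393495.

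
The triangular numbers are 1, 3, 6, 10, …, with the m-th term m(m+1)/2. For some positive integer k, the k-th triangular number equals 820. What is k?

40

Set n(n+1)/2 = 820, giving n² + n − 1640 = 0.
So n = (-1 + 81) / 2 = 80/2 = 40.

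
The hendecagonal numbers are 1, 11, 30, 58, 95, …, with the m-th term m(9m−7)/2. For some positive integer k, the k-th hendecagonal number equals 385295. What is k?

Set n(9n−7)/2 = 385295, giving 9n² − 7n − 770590 = 0.
The discriminant is 49 + 72·385295 = 27741289, and √27741289 = 5267.
So n = (7 + 5267) / 18 = 5274/18 = 293.
Check: 293·(9·293 − 7)/2 = 385295. ✓

293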